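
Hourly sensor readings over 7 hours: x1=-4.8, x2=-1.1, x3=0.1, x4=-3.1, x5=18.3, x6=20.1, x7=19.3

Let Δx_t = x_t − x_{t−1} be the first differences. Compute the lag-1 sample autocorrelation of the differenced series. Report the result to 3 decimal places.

First differences Δx: 3.7, 1.2, -3.2, 21.4, 1.8, -0.8
Mean of differences = 4.0167
Numerator Σ(Δx_t−Δx̄)(Δx_{t+1}−Δx̄) = -132.0869
Denominator Σ(Δx_t−Δx̄)² = 390.4083
r_1(Δx) = -132.0869 / 390.4083 = -0.338

-0.338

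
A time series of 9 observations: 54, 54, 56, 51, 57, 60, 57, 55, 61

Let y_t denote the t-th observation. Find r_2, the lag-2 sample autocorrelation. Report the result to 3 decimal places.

Mean ȳ = (54 + 54 + 56 + 51 + 57 + 60 + 57 + 55 + 61)/9 = 56.1111
Numerator Σ_{t=1}^{7}(y_t−ȳ)(y_{t+2}−ȳ) = -8.1358
Denominator Σ(y_t−ȳ)² = 76.8889
r_2 = -8.1358 / 76.8889 = -0.106

-0.106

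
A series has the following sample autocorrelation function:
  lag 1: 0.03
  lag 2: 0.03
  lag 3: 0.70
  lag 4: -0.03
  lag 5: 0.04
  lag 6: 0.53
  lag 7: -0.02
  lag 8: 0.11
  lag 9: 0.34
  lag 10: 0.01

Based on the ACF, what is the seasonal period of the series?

The largest autocorrelation is r_3 = 0.70, with weaker echoes at lags 6 (0.53) and 9 (0.34); the remaining lags stay at or below 0.11.
The dominant spike at lag 3 indicates a seasonal period of 3.

3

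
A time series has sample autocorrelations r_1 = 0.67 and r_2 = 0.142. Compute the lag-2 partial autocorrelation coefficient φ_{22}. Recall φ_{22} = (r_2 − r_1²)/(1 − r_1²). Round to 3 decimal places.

-0.557

φ_{22} = (r_2 − r_1²) / (1 − r_1²)
r_1² = (0.67)² = 0.4489
Numerator = 0.142 − 0.4489 = -0.3069; denominator = 1 − 0.4489 = 0.5511
φ_{22} = -0.3069 / 0.5511 = -0.557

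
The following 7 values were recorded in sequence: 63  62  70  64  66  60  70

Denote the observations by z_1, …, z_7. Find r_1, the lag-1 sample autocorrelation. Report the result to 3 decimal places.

Mean z̄ = (63 + 62 + 70 + 64 + 66 + 60 + 70)/7 = 65.0000
Deviations from mean: -2.0000, -3.0000, 5.0000, -1.0000, 1.0000, -5.0000, 5.0000
Numerator Σ_{t=1}^{6}(z_t−z̄)(z_{t+1}−z̄) = -45.0000
Denominator Σ(z_t−z̄)² = 90.0000
r_1 = -45.0000 / 90.0000 = -0.500

-0.500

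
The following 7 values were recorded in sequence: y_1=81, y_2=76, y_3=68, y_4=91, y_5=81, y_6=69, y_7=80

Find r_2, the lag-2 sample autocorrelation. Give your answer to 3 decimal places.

-0.524

Mean ȳ = (81 + 76 + 68 + 91 + 81 + 69 + 80)/7 = 78.0000
Deviations from mean: 3.0000, -2.0000, -10.0000, 13.0000, 3.0000, -9.0000, 2.0000
Numerator Σ_{t=1}^{5}(y_t−ȳ)(y_{t+2}−ȳ) = -197.0000
Denominator Σ(y_t−ȳ)² = 376.0000
r_2 = -197.0000 / 376.0000 = -0.524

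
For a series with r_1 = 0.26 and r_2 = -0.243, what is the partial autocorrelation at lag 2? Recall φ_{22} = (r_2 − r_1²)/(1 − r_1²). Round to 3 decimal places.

-0.333

φ_{22} = (r_2 − r_1²) / (1 − r_1²)
r_1² = (0.26)² = 0.0676
Numerator = -0.243 − 0.0676 = -0.3106; denominator = 1 − 0.0676 = 0.9324
φ_{22} = -0.3106 / 0.9324 = -0.333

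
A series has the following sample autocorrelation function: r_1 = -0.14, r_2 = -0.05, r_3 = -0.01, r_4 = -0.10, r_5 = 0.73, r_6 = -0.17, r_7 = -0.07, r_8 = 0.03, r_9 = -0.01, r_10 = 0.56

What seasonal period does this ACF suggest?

5

The largest autocorrelation is r_5 = 0.73, with a weaker echo at lag 10 (0.56); the remaining lags stay at or below 0.03.
The dominant spike at lag 5 indicates a seasonal period of 5.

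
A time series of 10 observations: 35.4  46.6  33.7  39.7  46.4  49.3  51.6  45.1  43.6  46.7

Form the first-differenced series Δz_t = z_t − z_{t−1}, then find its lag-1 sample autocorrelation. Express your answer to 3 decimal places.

-0.383

First differences Δz: 11.2, -12.9, 6.0, 6.7, 2.9, 2.3, -6.5, -1.5, 3.1
Mean of differences = 1.2556
Numerator Σ(Δz_t−Δz̄)(Δz_{t+1}−Δz̄) = -163.2398
Denominator Σ(Δz_t−Δz̄)² = 426.3622
r_1(Δz) = -163.2398 / 426.3622 = -0.383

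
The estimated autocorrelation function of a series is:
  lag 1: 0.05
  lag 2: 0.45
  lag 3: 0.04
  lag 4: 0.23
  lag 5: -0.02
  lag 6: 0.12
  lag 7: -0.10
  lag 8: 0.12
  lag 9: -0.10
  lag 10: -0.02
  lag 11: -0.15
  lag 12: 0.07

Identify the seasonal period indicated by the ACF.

2

The largest autocorrelation is r_2 = 0.45, with a weaker echo at lag 4 (0.23); the remaining lags stay at or below 0.12.
The dominant spike at lag 2 indicates a seasonal period of 2.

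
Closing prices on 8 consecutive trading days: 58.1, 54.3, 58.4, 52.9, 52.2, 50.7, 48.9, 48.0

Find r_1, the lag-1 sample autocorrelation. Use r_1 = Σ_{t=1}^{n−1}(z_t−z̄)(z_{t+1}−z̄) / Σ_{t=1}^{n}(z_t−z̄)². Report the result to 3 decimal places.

0.430

Mean z̄ = (58.1 + 54.3 + 58.4 + 52.9 + 52.2 + 50.7 + 48.9 + 48.0)/8 = 52.9375
Deviations from mean: 5.1625, 1.3625, 5.4625, -0.0375, -0.7375, -2.2375, -4.0375, -4.9375
Σ(z_t−z̄)(z_{t+1}−z̄) = (7.0339) + (7.4427) + (-0.2048) + (0.0277) + (1.6502) + (9.0339) + (19.9352) = 44.9186
Denominator Σ(z_t−z̄)² = 104.5788
r_1 = 44.9186 / 104.5788 = 0.430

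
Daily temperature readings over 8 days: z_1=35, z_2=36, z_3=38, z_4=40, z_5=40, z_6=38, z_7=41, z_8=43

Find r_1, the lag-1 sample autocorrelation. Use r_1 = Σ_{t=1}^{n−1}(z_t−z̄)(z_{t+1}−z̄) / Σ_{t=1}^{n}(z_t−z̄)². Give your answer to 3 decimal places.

0.406

Mean z̄ = (35 + 36 + 38 + 40 + 40 + 38 + 41 + 43)/8 = 38.8750
Deviations from mean: -3.8750, -2.8750, -0.8750, 1.1250, 1.1250, -0.8750, 2.1250, 4.1250
Σ(z_t−z̄)(z_{t+1}−z̄) = (11.1406) + (2.5156) + (-0.9844) + (1.2656) + (-0.9844) + (-1.8594) + (8.7656) = 19.8594
Denominator Σ(z_t−z̄)² = 48.8750
r_1 = 19.8594 / 48.8750 = 0.406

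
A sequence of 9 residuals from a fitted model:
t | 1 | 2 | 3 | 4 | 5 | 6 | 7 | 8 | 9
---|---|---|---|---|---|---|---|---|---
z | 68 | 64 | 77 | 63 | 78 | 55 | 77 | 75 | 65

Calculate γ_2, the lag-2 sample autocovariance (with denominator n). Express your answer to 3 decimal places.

Mean z̄ = (68 + 64 + 77 + 63 + 78 + 55 + 77 + 75 + 65)/9 = 69.1111
Σ_{t=1}^{7}(z_t−z̄)(z_{t+2}−z̄) = 133.4198
γ_2 = 133.4198 / 9 = 14.824

14.824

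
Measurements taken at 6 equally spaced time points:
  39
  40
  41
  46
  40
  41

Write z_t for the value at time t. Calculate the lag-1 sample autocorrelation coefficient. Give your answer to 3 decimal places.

Mean z̄ = (39 + 40 + 41 + 46 + 40 + 41)/6 = 41.1667
Σ(z_t−z̄)(z_{t+1}−z̄) = (2.5278) + (0.1944) + (-0.8056) + (-5.6389) + (0.1944) = -3.5278
Denominator Σ(z_t−z̄)² = 30.8333
r_1 = -3.5278 / 30.8333 = -0.114

-0.114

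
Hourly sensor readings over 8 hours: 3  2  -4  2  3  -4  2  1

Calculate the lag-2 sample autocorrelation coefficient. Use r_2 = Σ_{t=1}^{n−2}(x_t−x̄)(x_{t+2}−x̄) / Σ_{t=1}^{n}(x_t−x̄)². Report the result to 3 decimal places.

-0.416

Mean x̄ = (3 + 2 − 4 + 2 + 3 − 4 + 2 + 1)/8 = 0.6250
Deviations from mean: 2.3750, 1.3750, -4.6250, 1.3750, 2.3750, -4.6250, 1.3750, 0.3750
Numerator Σ_{t=1}^{6}(x_t−x̄)(x_{t+2}−x̄) = -24.9063
Denominator Σ(x_t−x̄)² = 59.8750
r_2 = -24.9063 / 59.8750 = -0.416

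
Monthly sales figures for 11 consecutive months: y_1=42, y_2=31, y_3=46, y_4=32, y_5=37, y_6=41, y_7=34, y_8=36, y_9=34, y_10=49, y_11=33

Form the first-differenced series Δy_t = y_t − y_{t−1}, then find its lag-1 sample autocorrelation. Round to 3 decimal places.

-0.652

First differences Δy: -11, 15, -14, 5, 4, -7, 2, -2, 15, -16
Mean of differences = -0.9000
Numerator Σ(Δy_t−Δȳ)(Δy_{t+1}−Δȳ) = -725.6100
Denominator Σ(Δy_t−Δȳ)² = 1112.9000
r_1(Δy) = -725.6100 / 1112.9000 = -0.652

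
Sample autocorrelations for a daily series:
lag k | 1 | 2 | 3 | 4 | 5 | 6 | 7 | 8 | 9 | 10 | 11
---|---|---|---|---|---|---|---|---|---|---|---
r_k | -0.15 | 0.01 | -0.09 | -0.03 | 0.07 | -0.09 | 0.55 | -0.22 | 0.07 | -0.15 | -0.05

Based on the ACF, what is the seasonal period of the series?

7

The largest autocorrelation is r_7 = 0.55; the remaining lags stay at or below 0.07.
The dominant spike at lag 7 indicates a seasonal period of 7.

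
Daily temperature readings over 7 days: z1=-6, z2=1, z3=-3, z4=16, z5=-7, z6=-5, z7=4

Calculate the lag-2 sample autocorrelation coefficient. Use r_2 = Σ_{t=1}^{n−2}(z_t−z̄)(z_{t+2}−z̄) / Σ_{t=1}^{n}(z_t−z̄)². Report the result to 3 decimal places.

-0.135

Mean z̄ = (-6 + 1 − 3 + 16 − 7 − 5 + 4)/7 = 0.0000
Numerator Σ_{t=1}^{5}(z_t−z̄)(z_{t+2}−z̄) = -53.0000
Denominator Σ(z_t−z̄)² = 392.0000
r_2 = -53.0000 / 392.0000 = -0.135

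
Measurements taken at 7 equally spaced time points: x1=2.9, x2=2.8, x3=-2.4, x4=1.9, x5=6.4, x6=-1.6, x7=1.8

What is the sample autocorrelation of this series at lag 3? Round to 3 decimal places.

0.361

Mean x̄ = (2.9 + 2.8 − 2.4 + 1.9 + 6.4 − 1.6 + 1.8)/7 = 1.6857
Deviations from mean: 1.2143, 1.1143, -4.0857, 0.2143, 4.7143, -3.2857, 0.1143
Numerator Σ_{t=1}^{4}(x_t−x̄)(x_{t+3}−x̄) = 18.9622
Denominator Σ(x_t−x̄)² = 52.4886
r_3 = 18.9622 / 52.4886 = 0.361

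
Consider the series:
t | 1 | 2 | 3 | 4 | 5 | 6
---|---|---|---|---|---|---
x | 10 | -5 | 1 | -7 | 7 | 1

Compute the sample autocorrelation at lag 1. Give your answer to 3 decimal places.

Mean x̄ = (10 − 5 + 1 − 7 + 7 + 1)/6 = 1.1667
Deviations from mean: 8.8333, -6.1667, -0.1667, -8.1667, 5.8333, -0.1667
Σ(x_t−x̄)(x_{t+1}−x̄) = (-54.4722) + (1.0278) + (1.3611) + (-47.6389) + (-0.9722) = -100.6944
Denominator Σ(x_t−x̄)² = 216.8333
r_1 = -100.6944 / 216.8333 = -0.464

-0.464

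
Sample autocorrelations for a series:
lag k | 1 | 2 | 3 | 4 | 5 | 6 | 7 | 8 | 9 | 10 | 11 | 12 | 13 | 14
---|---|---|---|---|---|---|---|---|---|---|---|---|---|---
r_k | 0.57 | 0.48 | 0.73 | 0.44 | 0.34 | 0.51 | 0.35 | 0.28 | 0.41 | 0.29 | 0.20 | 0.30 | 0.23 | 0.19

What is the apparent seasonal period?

3

The largest autocorrelation is r_3 = 0.73; the remaining lags stay at or below 0.57. The elevated value at lag 1 (0.57), dropping to 0.48 at lag 2, reflects decaying short-term dependence rather than seasonality.
The dominant spike at lag 3 indicates a seasonal period of 3.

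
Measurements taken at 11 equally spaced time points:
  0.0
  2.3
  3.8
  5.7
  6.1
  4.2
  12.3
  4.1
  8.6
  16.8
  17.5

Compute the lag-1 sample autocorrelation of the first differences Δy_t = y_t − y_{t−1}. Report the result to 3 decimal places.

First differences Δy: 2.3, 1.5, 1.9, 0.4, -1.9, 8.1, -8.2, 4.5, 8.2, 0.7
Mean of differences = 1.7500
Numerator Σ(Δy_t−Δȳ)(Δy_{t+1}−Δȳ) = -98.2075
Denominator Σ(Δy_t−Δȳ)² = 205.1250
r_1(Δy) = -98.2075 / 205.1250 = -0.479

-0.479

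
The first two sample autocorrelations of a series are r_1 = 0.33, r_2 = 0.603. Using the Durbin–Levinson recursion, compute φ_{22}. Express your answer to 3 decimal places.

0.554

φ_{22} = (r_2 − r_1²) / (1 − r_1²)
r_1² = (0.33)² = 0.1089
Numerator = 0.603 − 0.1089 = 0.4941; denominator = 1 − 0.1089 = 0.8911
φ_{22} = 0.4941 / 0.8911 = 0.554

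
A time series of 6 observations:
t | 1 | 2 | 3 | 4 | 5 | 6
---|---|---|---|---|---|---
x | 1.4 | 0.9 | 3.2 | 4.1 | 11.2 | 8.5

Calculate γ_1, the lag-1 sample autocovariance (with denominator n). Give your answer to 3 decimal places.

Mean x̄ = (1.4 + 0.9 + 3.2 + 4.1 + 11.2 + 8.5)/6 = 4.8833
Deviations: -3.4833, -3.9833, -1.6833, -0.7833, 6.3167, 3.6167
Σ_{t=1}^{5}(x_t−x̄)(x_{t+1}−x̄) = 39.7964
γ_1 = 39.7964 / 6 = 6.633

6.633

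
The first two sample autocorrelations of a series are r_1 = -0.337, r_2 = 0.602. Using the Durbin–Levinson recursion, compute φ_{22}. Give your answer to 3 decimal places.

0.551

φ_{22} = (r_2 − r_1²) / (1 − r_1²)
r_1² = (-0.337)² = 0.113569
Numerator = 0.602 − 0.1136 = 0.4884; denominator = 1 − 0.1136 = 0.8864
φ_{22} = 0.4884 / 0.8864 = 0.551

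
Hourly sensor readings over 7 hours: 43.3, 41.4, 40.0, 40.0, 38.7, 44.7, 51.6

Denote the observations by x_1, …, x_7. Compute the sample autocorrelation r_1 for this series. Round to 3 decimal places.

0.273

Mean x̄ = (43.3 + 41.4 + 40.0 + 40.0 + 38.7 + 44.7 + 51.6)/7 = 42.8143
Deviations from mean: 0.4857, -1.4143, -2.8143, -2.8143, -4.1143, 1.8857, 8.7857
Numerator Σ_{t=1}^{6}(x_t−x̄)(x_{t+1}−x̄) = 31.6012
Denominator Σ(x_t−x̄)² = 115.7486
r_1 = 31.6012 / 115.7486 = 0.273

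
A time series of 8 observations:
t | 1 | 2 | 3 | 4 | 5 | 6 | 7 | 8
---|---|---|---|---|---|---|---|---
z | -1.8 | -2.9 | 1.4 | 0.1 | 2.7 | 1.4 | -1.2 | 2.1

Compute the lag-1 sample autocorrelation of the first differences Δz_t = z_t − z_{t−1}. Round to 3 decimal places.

First differences Δz: -1.1, 4.3, -1.3, 2.6, -1.3, -2.6, 3.3
Mean of differences = 0.5571
Numerator Σ(Δz_t−Δz̄)(Δz_{t+1}−Δz̄) = -23.5376
Denominator Σ(Δz_t−Δz̄)² = 45.3171
r_1(Δz) = -23.5376 / 45.3171 = -0.519

-0.519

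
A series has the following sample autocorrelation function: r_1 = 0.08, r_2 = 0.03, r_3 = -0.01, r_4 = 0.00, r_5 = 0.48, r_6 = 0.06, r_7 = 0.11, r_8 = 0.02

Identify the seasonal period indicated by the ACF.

The largest autocorrelation is r_5 = 0.48; the remaining lags stay at or below 0.11.
The dominant spike at lag 5 indicates a seasonal period of 5.

5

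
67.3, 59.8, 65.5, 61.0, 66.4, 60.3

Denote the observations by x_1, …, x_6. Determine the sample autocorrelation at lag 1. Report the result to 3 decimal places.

-0.758

Mean x̄ = (67.3 + 59.8 + 65.5 + 61.0 + 66.4 + 60.3)/6 = 63.3833
Deviations from mean: 3.9167, -3.5833, 2.1167, -2.3833, 3.0167, -3.0833
Σ(x_t−x̄)(x_{t+1}−x̄) = (-14.0347) + (-7.5847) + (-5.0447) + (-7.1897) + (-9.3014) = -43.1553
Denominator Σ(x_t−x̄)² = 56.9483
r_1 = -43.1553 / 56.9483 = -0.758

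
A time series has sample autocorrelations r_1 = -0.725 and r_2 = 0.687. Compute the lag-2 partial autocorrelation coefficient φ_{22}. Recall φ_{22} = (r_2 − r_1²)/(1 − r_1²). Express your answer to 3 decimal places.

φ_{22} = (r_2 − r_1²) / (1 − r_1²)
r_1² = (-0.725)² = 0.525625
Numerator = 0.687 − 0.5256 = 0.1614; denominator = 1 − 0.5256 = 0.4744
φ_{22} = 0.1614 / 0.4744 = 0.340

0.340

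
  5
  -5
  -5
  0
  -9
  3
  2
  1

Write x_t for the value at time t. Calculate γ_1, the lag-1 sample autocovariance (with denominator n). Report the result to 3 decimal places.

Mean x̄ = (5 − 5 − 5 + 0 − 9 + 3 + 2 + 1)/8 = -1.0000
Σ_{t=1}^{7}(x_t−x̄)(x_{t+1}−x̄) = -34.0000
γ_1 = -34.0000 / 8 = -4.250

-4.250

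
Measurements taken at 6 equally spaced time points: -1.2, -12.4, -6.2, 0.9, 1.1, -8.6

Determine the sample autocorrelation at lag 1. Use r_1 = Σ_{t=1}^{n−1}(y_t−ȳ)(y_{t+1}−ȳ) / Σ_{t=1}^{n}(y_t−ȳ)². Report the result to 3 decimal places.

Mean ȳ = (-1.2 − 12.4 − 6.2 + 0.9 + 1.1 − 8.6)/6 = -4.4000
Deviations from mean: 3.2000, -8.0000, -1.8000, 5.3000, 5.5000, -4.2000
Numerator Σ_{t=1}^{5}(y_t−ȳ)(y_{t+1}−ȳ) = -14.6900
Denominator Σ(y_t−ȳ)² = 153.4600
r_1 = -14.6900 / 153.4600 = -0.096

-0.096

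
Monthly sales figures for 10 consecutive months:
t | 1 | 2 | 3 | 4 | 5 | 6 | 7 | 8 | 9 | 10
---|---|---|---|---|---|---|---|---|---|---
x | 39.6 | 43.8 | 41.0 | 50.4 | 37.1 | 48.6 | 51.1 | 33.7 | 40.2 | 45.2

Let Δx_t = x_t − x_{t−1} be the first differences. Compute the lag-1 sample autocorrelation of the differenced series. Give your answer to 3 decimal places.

-0.515

First differences Δx: 4.2, -2.8, 9.4, -13.3, 11.5, 2.5, -17.4, 6.5, 5.0
Mean of differences = 0.6222
Numerator Σ(Δx_t−Δx̄)(Δx_{t+1}−Δx̄) = -409.5472
Denominator Σ(Δx_t−Δx̄)² = 795.7556
r_1(Δx) = -409.5472 / 795.7556 = -0.515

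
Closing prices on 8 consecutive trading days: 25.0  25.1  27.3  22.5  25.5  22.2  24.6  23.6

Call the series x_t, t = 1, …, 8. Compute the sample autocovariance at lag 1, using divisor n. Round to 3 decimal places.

Mean x̄ = (25.0 + 25.1 + 27.3 + 22.5 + 25.5 + 22.2 + 24.6 + 23.6)/8 = 24.4750
Σ_{t=1}^{7}(x_t−x̄)(x_{t+1}−x̄) = -8.2356
γ_1 = -8.2356 / 8 = -1.029

-1.029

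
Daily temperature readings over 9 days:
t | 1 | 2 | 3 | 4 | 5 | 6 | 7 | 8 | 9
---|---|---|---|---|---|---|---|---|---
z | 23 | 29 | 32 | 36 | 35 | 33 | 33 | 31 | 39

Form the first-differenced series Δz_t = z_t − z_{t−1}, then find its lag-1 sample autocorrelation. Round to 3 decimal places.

First differences Δz: 6, 3, 4, -1, -2, 0, -2, 8
Mean of differences = 2.0000
Numerator Σ(Δz_t−Δz̄)(Δz_{t+1}−Δz̄) = 4.0000
Denominator Σ(Δz_t−Δz̄)² = 102.0000
r_1(Δz) = 4.0000 / 102.0000 = 0.039

0.039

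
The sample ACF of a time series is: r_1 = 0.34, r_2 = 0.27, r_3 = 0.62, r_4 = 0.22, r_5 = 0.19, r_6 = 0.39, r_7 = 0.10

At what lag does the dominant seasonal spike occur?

The largest autocorrelation is r_3 = 0.62, with a weaker echo at lag 6 (0.39); the remaining lags stay at or below 0.34. The elevated value at lag 1 (0.34), dropping to 0.27 at lag 2, reflects decaying short-term dependence rather than seasonality.
The dominant spike at lag 3 indicates a seasonal period of 3.

3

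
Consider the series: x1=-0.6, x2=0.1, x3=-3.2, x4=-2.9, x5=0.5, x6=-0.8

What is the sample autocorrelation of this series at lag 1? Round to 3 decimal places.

-0.050

Mean x̄ = (-0.6 + 0.1 − 3.2 − 2.9 + 0.5 − 0.8)/6 = -1.1500
Deviations from mean: 0.5500, 1.2500, -2.0500, -1.7500, 1.6500, 0.3500
Σ(x_t−x̄)(x_{t+1}−x̄) = (0.6875) + (-2.5625) + (3.5875) + (-2.8875) + (0.5775) = -0.5975
Denominator Σ(x_t−x̄)² = 11.9750
r_1 = -0.5975 / 11.9750 = -0.050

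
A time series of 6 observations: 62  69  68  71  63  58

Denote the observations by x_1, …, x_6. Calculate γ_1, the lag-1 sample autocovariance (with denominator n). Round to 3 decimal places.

3.023

Mean x̄ = (62 + 69 + 68 + 71 + 63 + 58)/6 = 65.1667
Deviations: -3.1667, 3.8333, 2.8333, 5.8333, -2.1667, -7.1667
Σ_{t=1}^{5}(x_t−x̄)(x_{t+1}−x̄) = 18.1389
γ_1 = 18.1389 / 6 = 3.023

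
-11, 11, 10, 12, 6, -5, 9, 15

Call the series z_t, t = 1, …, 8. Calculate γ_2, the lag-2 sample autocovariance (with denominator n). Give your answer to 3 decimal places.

-25.395

Mean z̄ = (-11 + 11 + 10 + 12 + 6 − 5 + 9 + 15)/8 = 5.8750
Deviations: -16.8750, 5.1250, 4.1250, 6.1250, 0.1250, -10.8750, 3.1250, 9.1250
Σ_{t=1}^{6}(z_t−z̄)(z_{t+2}−z̄) = -203.1563
γ_2 = -203.1563 / 8 = -25.395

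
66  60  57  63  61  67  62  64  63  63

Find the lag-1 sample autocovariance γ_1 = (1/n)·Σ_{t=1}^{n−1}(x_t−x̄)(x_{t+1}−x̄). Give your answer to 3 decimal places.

Mean x̄ = (66 + 60 + 57 + 63 + 61 + 67 + 62 + 64 + 63 + 63)/10 = 62.6000
Σ_{t=1}^{9}(x_t−x̄)(x_{t+1}−x̄) = -6.9600
γ_1 = -6.9600 / 10 = -0.696

-0.696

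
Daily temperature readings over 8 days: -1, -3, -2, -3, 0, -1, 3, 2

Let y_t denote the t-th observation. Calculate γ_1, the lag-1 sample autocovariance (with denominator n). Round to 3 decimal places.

1.732

Mean ȳ = (-1 − 3 − 2 − 3 + 0 − 1 + 3 + 2)/8 = -0.6250
Deviations: -0.3750, -2.3750, -1.3750, -2.3750, 0.6250, -0.3750, 3.6250, 2.6250
Σ_{t=1}^{7}(y_t−ȳ)(y_{t+1}−ȳ) = 13.8594
γ_1 = 13.8594 / 8 = 1.732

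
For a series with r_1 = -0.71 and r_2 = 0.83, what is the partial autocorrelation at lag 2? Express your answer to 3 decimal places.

φ_{22} = (r_2 − r_1²) / (1 − r_1²)
r_1² = (-0.71)² = 0.5041
Numerator = 0.83 − 0.5041 = 0.3259; denominator = 1 − 0.5041 = 0.4959
φ_{22} = 0.3259 / 0.4959 = 0.657

0.657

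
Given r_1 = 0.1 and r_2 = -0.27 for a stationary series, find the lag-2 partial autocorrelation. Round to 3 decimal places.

-0.283

φ_{22} = (r_2 − r_1²) / (1 − r_1²)
r_1² = (0.1)² = 0.01
Numerator = -0.27 − 0.0100 = -0.2800; denominator = 1 − 0.0100 = 0.9900
φ_{22} = -0.2800 / 0.9900 = -0.283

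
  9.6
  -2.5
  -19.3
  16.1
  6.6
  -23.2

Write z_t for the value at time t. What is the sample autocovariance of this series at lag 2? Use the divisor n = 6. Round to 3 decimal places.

-123.694

Mean z̄ = (9.6 − 2.5 − 19.3 + 16.1 + 6.6 − 23.2)/6 = -2.1167
Deviations: 11.7167, -0.3833, -17.1833, 18.2167, 8.7167, -21.0833
Σ_{t=1}^{4}(z_t−z̄)(z_{t+2}−z̄) = -742.1639
γ_2 = -742.1639 / 6 = -123.694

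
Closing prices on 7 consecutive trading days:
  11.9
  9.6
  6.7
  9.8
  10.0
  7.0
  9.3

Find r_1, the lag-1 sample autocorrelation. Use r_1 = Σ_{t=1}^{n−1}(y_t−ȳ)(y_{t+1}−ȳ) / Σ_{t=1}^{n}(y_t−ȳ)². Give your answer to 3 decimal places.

-0.152

Mean ȳ = (11.9 + 9.6 + 6.7 + 9.8 + 10.0 + 7.0 + 9.3)/7 = 9.1857
Σ(y_t−ȳ)(y_{t+1}−ȳ) = (1.1245) + (-1.0298) + (-1.5269) + (0.5002) + (-1.7798) + (-0.2498) = -2.9616
Denominator Σ(y_t−ȳ)² = 19.5486
r_1 = -2.9616 / 19.5486 = -0.152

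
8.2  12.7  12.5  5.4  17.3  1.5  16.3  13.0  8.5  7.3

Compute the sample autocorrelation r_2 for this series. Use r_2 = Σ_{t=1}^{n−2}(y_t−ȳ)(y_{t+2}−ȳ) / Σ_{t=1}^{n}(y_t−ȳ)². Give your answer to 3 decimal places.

Mean ȳ = (8.2 + 12.7 + 12.5 + 5.4 + 17.3 + 1.5 + 16.3 + 13.0 + 8.5 + 7.3)/10 = 10.2700
Numerator Σ_{t=1}^{8}(y_t−ȳ)(y_{t+2}−ȳ) = 41.6042
Denominator Σ(y_t−ȳ)² = 220.9810
r_2 = 41.6042 / 220.9810 = 0.188

0.188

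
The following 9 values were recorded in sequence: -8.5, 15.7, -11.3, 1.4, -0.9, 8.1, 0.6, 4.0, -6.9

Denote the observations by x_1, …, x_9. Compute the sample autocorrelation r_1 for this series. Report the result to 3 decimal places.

-0.622

Mean x̄ = (-8.5 + 15.7 − 11.3 + 1.4 − 0.9 + 8.1 + 0.6 + 4.0 − 6.9)/9 = 0.2444
Numerator Σ_{t=1}^{8}(x_t−x̄)(x_{t+1}−x̄) = -359.9320
Denominator Σ(x_t−x̄)² = 578.2422
r_1 = -359.9320 / 578.2422 = -0.622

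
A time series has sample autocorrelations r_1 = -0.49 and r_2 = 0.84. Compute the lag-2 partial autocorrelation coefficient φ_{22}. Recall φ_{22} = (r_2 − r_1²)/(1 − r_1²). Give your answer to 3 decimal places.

φ_{22} = (r_2 − r_1²) / (1 − r_1²)
r_1² = (-0.49)² = 0.2401
Numerator = 0.84 − 0.2401 = 0.5999; denominator = 1 − 0.2401 = 0.7599
φ_{22} = 0.5999 / 0.7599 = 0.789

0.789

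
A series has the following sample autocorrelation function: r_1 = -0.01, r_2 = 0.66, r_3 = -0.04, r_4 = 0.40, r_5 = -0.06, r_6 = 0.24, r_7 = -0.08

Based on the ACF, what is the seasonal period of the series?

The largest autocorrelation is r_2 = 0.66, with weaker echoes at lags 4 (0.40) and 6 (0.24); the remaining lags stay at or below -0.01.
The dominant spike at lag 2 indicates a seasonal period of 2.

2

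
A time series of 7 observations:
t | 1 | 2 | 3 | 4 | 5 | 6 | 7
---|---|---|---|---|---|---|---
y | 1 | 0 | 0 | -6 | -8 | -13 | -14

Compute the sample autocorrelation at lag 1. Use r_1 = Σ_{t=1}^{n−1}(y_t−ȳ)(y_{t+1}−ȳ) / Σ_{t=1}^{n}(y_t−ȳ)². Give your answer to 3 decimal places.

Mean ȳ = (1 + 0 + 0 − 6 − 8 − 13 − 14)/7 = -5.7143
Deviations from mean: 6.7143, 5.7143, 5.7143, -0.2857, -2.2857, -7.2857, -8.2857
Numerator Σ_{t=1}^{6}(y_t−ȳ)(y_{t+1}−ȳ) = 147.0612
Denominator Σ(y_t−ȳ)² = 237.4286
r_1 = 147.0612 / 237.4286 = 0.619

0.619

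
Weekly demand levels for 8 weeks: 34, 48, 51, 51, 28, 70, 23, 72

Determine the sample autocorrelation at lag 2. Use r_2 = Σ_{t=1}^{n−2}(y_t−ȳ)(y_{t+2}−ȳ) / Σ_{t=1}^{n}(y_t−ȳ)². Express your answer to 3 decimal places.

0.435

Mean ȳ = (34 + 48 + 51 + 51 + 28 + 70 + 23 + 72)/8 = 47.1250
Deviations from mean: -13.1250, 0.8750, 3.8750, 3.8750, -19.1250, 22.8750, -24.1250, 24.8750
Numerator Σ_{t=1}^{6}(y_t−ȳ)(y_{t+2}−ȳ) = 997.4688
Denominator Σ(y_t−ȳ)² = 2292.8750
r_2 = 997.4688 / 2292.8750 = 0.435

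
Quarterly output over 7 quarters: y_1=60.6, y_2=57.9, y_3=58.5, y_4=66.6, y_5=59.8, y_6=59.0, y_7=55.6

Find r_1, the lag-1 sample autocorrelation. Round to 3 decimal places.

-0.061

Mean ȳ = (60.6 + 57.9 + 58.5 + 66.6 + 59.8 + 59.0 + 55.6)/7 = 59.7143
Deviations from mean: 0.8857, -1.8143, -1.2143, 6.8857, 0.0857, -0.7143, -4.1143
Σ(y_t−ȳ)(y_{t+1}−ȳ) = (-1.6069) + (2.2031) + (-8.3612) + (0.5902) + (-0.0612) + (2.9388) = -4.2973
Denominator Σ(y_t−ȳ)² = 70.4086
r_1 = -4.2973 / 70.4086 = -0.061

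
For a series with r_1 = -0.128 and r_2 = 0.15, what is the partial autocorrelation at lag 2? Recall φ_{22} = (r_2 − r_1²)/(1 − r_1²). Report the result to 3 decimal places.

φ_{22} = (r_2 − r_1²) / (1 − r_1²)
r_1² = (-0.128)² = 0.016384
Numerator = 0.15 − 0.0164 = 0.1336; denominator = 1 − 0.0164 = 0.9836
φ_{22} = 0.1336 / 0.9836 = 0.136

0.136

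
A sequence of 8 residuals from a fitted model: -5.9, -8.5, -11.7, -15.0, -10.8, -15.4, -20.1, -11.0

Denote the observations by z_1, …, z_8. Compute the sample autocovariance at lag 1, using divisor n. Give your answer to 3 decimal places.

Mean z̄ = (-5.9 − 8.5 − 11.7 − 15.0 − 10.8 − 15.4 − 20.1 − 11.0)/8 = -12.3000
Σ_{t=1}^{7}(z_t−z̄)(z_{t+1}−z̄) = 30.3200
γ_1 = 30.3200 / 8 = 3.790

3.790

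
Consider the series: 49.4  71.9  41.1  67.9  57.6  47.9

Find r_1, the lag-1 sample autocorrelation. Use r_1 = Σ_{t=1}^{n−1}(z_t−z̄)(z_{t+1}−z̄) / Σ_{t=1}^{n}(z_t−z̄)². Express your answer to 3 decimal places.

Mean z̄ = (49.4 + 71.9 + 41.1 + 67.9 + 57.6 + 47.9)/6 = 55.9667
Deviations from mean: -6.5667, 15.9333, -14.8667, 11.9333, 1.6333, -8.0667
Σ(z_t−z̄)(z_{t+1}−z̄) = (-104.6289) + (-236.8756) + (-177.4089) + (19.4911) + (-13.1756) = -512.5978
Denominator Σ(z_t−z̄)² = 728.1533
r_1 = -512.5978 / 728.1533 = -0.704

-0.704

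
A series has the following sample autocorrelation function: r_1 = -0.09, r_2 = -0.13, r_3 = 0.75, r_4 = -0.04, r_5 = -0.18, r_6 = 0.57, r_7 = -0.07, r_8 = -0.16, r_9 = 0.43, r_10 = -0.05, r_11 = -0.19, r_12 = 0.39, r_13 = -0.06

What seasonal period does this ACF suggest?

The largest autocorrelation is r_3 = 0.75, with weaker echoes at lags 6 (0.57), 9 (0.43) and 12 (0.39); the remaining lags stay at or below -0.04.
The dominant spike at lag 3 indicates a seasonal period of 3.

3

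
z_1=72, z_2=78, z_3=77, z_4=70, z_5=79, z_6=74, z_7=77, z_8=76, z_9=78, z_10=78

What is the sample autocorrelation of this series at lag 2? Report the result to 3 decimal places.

0.047

Mean z̄ = (72 + 78 + 77 + 70 + 79 + 74 + 77 + 76 + 78 + 78)/10 = 75.9000
Numerator Σ_{t=1}^{8}(z_t−z̄)(z_{t+2}−z̄) = 3.6800
Denominator Σ(z_t−z̄)² = 78.9000
r_2 = 3.6800 / 78.9000 = 0.047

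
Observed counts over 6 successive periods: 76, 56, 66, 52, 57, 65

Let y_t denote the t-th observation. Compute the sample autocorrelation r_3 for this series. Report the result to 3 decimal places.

Mean ȳ = (76 + 56 + 66 + 52 + 57 + 65)/6 = 62.0000
Deviations from mean: 14.0000, -6.0000, 4.0000, -10.0000, -5.0000, 3.0000
Numerator Σ_{t=1}^{3}(y_t−ȳ)(y_{t+3}−ȳ) = -98.0000
Denominator Σ(y_t−ȳ)² = 382.0000
r_3 = -98.0000 / 382.0000 = -0.257

-0.257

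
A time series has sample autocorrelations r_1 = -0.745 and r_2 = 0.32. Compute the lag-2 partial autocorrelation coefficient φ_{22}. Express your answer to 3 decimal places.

-0.528

φ_{22} = (r_2 − r_1²) / (1 − r_1²)
r_1² = (-0.745)² = 0.555025
Numerator = 0.32 − 0.5550 = -0.2350; denominator = 1 − 0.5550 = 0.4450
φ_{22} = -0.2350 / 0.4450 = -0.528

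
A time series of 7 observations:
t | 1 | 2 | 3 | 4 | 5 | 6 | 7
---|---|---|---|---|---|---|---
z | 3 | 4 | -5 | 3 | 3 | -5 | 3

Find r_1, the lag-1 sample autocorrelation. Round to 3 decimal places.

Mean z̄ = (3 + 4 − 5 + 3 + 3 − 5 + 3)/7 = 0.8571
Deviations from mean: 2.1429, 3.1429, -5.8571, 2.1429, 2.1429, -5.8571, 2.1429
Σ(z_t−z̄)(z_{t+1}−z̄) = (6.7347) + (-18.4082) + (-12.5510) + (4.5918) + (-12.5510) + (-12.5510) = -44.7347
Denominator Σ(z_t−z̄)² = 96.8571
r_1 = -44.7347 / 96.8571 = -0.462

-0.462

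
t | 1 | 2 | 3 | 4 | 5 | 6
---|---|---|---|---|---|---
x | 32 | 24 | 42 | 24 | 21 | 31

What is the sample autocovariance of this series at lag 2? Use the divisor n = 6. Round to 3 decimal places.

Mean x̄ = (32 + 24 + 42 + 24 + 21 + 31)/6 = 29.0000
Σ_{t=1}^{4}(x_t−x̄)(x_{t+2}−x̄) = -50.0000
γ_2 = -50.0000 / 6 = -8.333

-8.333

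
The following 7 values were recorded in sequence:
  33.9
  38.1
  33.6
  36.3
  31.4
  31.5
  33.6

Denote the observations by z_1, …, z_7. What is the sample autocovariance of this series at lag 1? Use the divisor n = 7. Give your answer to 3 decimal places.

-0.215

Mean z̄ = (33.9 + 38.1 + 33.6 + 36.3 + 31.4 + 31.5 + 33.6)/7 = 34.0571
Σ_{t=1}^{6}(z_t−z̄)(z_{t+1}−z̄) = -1.5047
γ_1 = -1.5047 / 7 = -0.215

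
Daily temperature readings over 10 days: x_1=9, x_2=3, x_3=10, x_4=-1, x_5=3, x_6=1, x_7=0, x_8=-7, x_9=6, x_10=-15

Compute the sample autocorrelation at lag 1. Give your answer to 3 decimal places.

Mean x̄ = (9 + 3 + 10 − 1 + 3 + 1 + 0 − 7 + 6 − 15)/10 = 0.9000
Numerator Σ_{t=1}^{9}(x_t−x̄)(x_{t+1}−x̄) = -99.3100
Denominator Σ(x_t−x̄)² = 502.9000
r_1 = -99.3100 / 502.9000 = -0.197

-0.197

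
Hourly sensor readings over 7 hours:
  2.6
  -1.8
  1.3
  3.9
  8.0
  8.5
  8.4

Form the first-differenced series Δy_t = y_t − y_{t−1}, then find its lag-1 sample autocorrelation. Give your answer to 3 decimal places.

-0.081

First differences Δy: -4.4, 3.1, 2.6, 4.1, 0.5, -0.1
Mean of differences = 0.9667
Numerator Σ(Δy_t−Δȳ)(Δy_{t+1}−Δȳ) = -3.8111
Denominator Σ(Δy_t−Δȳ)² = 47.1933
r_1(Δy) = -3.8111 / 47.1933 = -0.081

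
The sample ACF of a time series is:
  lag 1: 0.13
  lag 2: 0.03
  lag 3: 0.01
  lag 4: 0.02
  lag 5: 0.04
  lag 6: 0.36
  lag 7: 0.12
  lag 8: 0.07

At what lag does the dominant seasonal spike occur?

6

The largest autocorrelation is r_6 = 0.36; the remaining lags stay at or below 0.13.
The dominant spike at lag 6 indicates a seasonal period of 6.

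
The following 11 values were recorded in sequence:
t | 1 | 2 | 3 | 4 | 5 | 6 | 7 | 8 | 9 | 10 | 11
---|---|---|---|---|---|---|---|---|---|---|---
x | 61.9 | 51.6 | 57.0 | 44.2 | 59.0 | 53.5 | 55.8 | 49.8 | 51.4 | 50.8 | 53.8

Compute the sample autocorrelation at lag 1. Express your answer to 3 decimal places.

-0.436

Mean x̄ = (61.9 + 51.6 + 57.0 + 44.2 + 59.0 + 53.5 + 55.8 + 49.8 + 51.4 + 50.8 + 53.8)/11 = 53.5273
Numerator Σ_{t=1}^{10}(x_t−x̄)(x_{t+1}−x̄) = -101.9617
Denominator Σ(x_t−x̄)² = 233.9218
r_1 = -101.9617 / 233.9218 = -0.436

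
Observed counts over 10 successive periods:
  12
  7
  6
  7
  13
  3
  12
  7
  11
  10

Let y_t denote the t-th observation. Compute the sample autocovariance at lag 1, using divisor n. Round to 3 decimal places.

-5.324

Mean ȳ = (12 + 7 + 6 + 7 + 13 + 3 + 12 + 7 + 11 + 10)/10 = 8.8000
Σ_{t=1}^{9}(y_t−ȳ)(y_{t+1}−ȳ) = -53.2400
γ_1 = -53.2400 / 10 = -5.324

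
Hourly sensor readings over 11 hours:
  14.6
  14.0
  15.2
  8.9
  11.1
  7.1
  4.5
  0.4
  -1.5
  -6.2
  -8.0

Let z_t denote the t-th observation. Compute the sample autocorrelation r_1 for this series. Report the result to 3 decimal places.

Mean z̄ = (14.6 + 14.0 + 15.2 + 8.9 + 11.1 + 7.1 + 4.5 + 0.4 − 1.5 − 6.2 − 8.0)/11 = 5.4636
Numerator Σ_{t=1}^{10}(z_t−z̄)(z_{t+1}−z̄) = 499.9741
Denominator Σ(z_t−z̄)² = 689.7655
r_1 = 499.9741 / 689.7655 = 0.725

0.725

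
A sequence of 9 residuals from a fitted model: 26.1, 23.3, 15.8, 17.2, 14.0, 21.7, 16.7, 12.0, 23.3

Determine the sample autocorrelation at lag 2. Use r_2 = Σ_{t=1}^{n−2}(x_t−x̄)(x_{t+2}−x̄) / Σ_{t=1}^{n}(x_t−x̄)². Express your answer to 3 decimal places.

-0.201

Mean x̄ = (26.1 + 23.3 + 15.8 + 17.2 + 14.0 + 21.7 + 16.7 + 12.0 + 23.3)/9 = 18.9000
Σ(x_t−x̄)(x_{t+2}−x̄) = (-22.3200) + (-7.4800) + (15.1900) + (-4.7600) + (10.7800) + (-19.3200) + (-9.6800) = -37.5900
Denominator Σ(x_t−x̄)² = 187.3600
r_2 = -37.5900 / 187.3600 = -0.201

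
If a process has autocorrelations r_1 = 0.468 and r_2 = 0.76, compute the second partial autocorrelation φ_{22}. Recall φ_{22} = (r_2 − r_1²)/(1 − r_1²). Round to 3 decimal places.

φ_{22} = (r_2 − r_1²) / (1 − r_1²)
r_1² = (0.468)² = 0.219024
Numerator = 0.76 − 0.2190 = 0.5410; denominator = 1 − 0.2190 = 0.7810
φ_{22} = 0.5410 / 0.7810 = 0.693

0.693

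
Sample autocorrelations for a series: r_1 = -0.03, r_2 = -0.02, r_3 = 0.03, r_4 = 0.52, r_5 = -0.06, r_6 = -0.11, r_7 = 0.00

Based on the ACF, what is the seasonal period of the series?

The largest autocorrelation is r_4 = 0.52; the remaining lags stay at or below 0.03.
The dominant spike at lag 4 indicates a seasonal period of 4.

4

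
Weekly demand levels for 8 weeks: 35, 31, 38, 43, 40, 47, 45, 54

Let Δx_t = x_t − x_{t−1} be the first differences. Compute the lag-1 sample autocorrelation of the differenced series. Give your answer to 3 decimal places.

First differences Δx: -4, 7, 5, -3, 7, -2, 9
Mean of differences = 2.7143
Numerator Σ(Δx_t−Δx̄)(Δx_{t+1}−Δx̄) = -106.3673
Denominator Σ(Δx_t−Δx̄)² = 181.4286
r_1(Δx) = -106.3673 / 181.4286 = -0.586

-0.586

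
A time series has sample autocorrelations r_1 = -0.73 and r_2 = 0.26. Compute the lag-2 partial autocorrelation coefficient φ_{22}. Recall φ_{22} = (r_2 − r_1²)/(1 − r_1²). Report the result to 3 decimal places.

-0.584

φ_{22} = (r_2 − r_1²) / (1 − r_1²)
r_1² = (-0.73)² = 0.5329
Numerator = 0.26 − 0.5329 = -0.2729; denominator = 1 − 0.5329 = 0.4671
φ_{22} = -0.2729 / 0.4671 = -0.584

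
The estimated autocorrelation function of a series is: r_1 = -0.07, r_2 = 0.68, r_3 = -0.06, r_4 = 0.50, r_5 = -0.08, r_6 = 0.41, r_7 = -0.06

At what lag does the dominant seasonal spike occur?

2

The largest autocorrelation is r_2 = 0.68, with weaker echoes at lags 4 (0.50) and 6 (0.41); the remaining lags stay at or below -0.06.
The dominant spike at lag 2 indicates a seasonal period of 2.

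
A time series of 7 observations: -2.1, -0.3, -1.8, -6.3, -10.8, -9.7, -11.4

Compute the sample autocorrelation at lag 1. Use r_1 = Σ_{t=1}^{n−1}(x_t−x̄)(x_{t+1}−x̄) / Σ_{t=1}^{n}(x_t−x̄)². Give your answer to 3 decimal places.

0.641

Mean x̄ = (-2.1 − 0.3 − 1.8 − 6.3 − 10.8 − 9.7 − 11.4)/7 = -6.0571
Deviations from mean: 3.9571, 5.7571, 4.2571, -0.2429, -4.7429, -3.6429, -5.3429
Σ(x_t−x̄)(x_{t+1}−x̄) = (22.7818) + (24.5090) + (-1.0339) + (1.1518) + (17.2776) + (19.4633) = 84.1496
Denominator Σ(x_t−x̄)² = 131.2971
r_1 = 84.1496 / 131.2971 = 0.641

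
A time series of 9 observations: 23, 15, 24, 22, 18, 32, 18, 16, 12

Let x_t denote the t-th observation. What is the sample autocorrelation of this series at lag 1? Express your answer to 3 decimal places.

Mean x̄ = (23 + 15 + 24 + 22 + 18 + 32 + 18 + 16 + 12)/9 = 20.0000
Numerator Σ_{t=1}^{8}(x_t−x̄)(x_{t+1}−x̄) = -39.0000
Denominator Σ(x_t−x̄)² = 286.0000
r_1 = -39.0000 / 286.0000 = -0.136

-0.136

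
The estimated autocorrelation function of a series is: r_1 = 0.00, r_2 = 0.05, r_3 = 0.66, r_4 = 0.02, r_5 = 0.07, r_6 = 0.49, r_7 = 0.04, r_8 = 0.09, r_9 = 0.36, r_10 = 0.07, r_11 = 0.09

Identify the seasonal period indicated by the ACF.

3

The largest autocorrelation is r_3 = 0.66, with weaker echoes at lags 6 (0.49) and 9 (0.36); the remaining lags stay at or below 0.09.
The dominant spike at lag 3 indicates a seasonal period of 3.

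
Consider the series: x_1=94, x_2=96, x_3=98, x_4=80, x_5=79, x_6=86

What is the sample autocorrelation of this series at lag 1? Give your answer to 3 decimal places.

0.396

Mean x̄ = (94 + 96 + 98 + 80 + 79 + 86)/6 = 88.8333
Deviations from mean: 5.1667, 7.1667, 9.1667, -8.8333, -9.8333, -2.8333
Numerator Σ_{t=1}^{5}(x_t−x̄)(x_{t+1}−x̄) = 136.4722
Denominator Σ(x_t−x̄)² = 344.8333
r_1 = 136.4722 / 344.8333 = 0.396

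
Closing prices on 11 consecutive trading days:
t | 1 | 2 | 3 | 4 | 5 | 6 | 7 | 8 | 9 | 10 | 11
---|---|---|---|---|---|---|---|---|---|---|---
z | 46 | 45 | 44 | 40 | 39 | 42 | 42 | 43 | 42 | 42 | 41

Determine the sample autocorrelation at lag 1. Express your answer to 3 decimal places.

0.458

Mean z̄ = (46 + 45 + 44 + 40 + 39 + 42 + 42 + 43 + 42 + 42 + 41)/11 = 42.3636
Numerator Σ_{t=1}^{10}(z_t−z̄)(z_{t+1}−z̄) = 19.5041
Denominator Σ(z_t−z̄)² = 42.5455
r_1 = 19.5041 / 42.5455 = 0.458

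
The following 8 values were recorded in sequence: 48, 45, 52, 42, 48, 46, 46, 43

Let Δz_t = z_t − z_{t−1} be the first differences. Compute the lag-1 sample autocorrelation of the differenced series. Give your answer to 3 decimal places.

-0.800

First differences Δz: -3, 7, -10, 6, -2, 0, -3
Mean of differences = -0.7143
Numerator Σ(Δz_t−Δz̄)(Δz_{t+1}−Δz̄) = -162.7959
Denominator Σ(Δz_t−Δz̄)² = 203.4286
r_1(Δz) = -162.7959 / 203.4286 = -0.800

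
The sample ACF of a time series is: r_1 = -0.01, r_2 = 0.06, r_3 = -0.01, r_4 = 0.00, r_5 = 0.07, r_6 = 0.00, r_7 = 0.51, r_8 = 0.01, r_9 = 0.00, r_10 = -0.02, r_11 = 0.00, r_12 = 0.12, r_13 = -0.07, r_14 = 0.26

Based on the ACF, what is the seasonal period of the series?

The largest autocorrelation is r_7 = 0.51, with a weaker echo at lag 14 (0.26); the remaining lags stay at or below 0.12.
The dominant spike at lag 7 indicates a seasonal period of 7.

7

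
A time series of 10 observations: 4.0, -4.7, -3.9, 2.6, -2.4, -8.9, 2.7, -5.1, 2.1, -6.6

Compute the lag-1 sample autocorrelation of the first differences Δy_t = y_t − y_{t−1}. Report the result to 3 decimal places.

First differences Δy: -8.7, 0.8, 6.5, -5.0, -6.5, 11.6, -7.8, 7.2, -8.7
Mean of differences = -1.1778
Numerator Σ(Δy_t−Δȳ)(Δy_{t+1}−Δȳ) = -279.8183
Denominator Σ(Δy_t−Δȳ)² = 496.2756
r_1(Δy) = -279.8183 / 496.2756 = -0.564

-0.564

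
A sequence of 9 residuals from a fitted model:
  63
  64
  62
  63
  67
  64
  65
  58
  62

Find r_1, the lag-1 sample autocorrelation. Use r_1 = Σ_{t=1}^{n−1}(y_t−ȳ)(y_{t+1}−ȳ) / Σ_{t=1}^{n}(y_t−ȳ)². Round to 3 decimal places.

Mean ȳ = (63 + 64 + 62 + 63 + 67 + 64 + 65 + 58 + 62)/9 = 63.1111
Numerator Σ_{t=1}^{8}(y_t−ȳ)(y_{t+1}−ȳ) = -0.2346
Denominator Σ(y_t−ȳ)² = 48.8889
r_1 = -0.2346 / 48.8889 = -0.005

-0.005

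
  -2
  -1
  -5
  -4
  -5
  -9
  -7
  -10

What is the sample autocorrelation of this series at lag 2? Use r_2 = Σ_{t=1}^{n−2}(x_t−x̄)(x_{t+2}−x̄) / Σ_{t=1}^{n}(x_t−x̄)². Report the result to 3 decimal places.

Mean x̄ = (-2 − 1 − 5 − 4 − 5 − 9 − 7 − 10)/8 = -5.3750
Deviations from mean: 3.3750, 4.3750, 0.3750, 1.3750, 0.3750, -3.6250, -1.6250, -4.6250
Σ(x_t−x̄)(x_{t+2}−x̄) = (1.2656) + (6.0156) + (0.1406) + (-4.9844) + (-0.6094) + (16.7656) = 18.5938
Denominator Σ(x_t−x̄)² = 69.8750
r_2 = 18.5938 / 69.8750 = 0.266

0.266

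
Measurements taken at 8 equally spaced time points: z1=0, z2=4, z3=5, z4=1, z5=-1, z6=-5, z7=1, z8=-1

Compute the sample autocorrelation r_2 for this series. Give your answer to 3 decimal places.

-0.037

Mean z̄ = (0 + 4 + 5 + 1 − 1 − 5 + 1 − 1)/8 = 0.5000
Σ(z_t−z̄)(z_{t+2}−z̄) = (-2.2500) + (1.7500) + (-6.7500) + (-2.7500) + (-0.7500) + (8.2500) = -2.5000
Denominator Σ(z_t−z̄)² = 68.0000
r_2 = -2.5000 / 68.0000 = -0.037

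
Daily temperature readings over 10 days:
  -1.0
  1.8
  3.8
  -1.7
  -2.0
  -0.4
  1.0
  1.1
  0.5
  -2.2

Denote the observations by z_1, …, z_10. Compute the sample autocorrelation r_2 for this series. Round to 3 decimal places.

Mean z̄ = (-1.0 + 1.8 + 3.8 − 1.7 − 2.0 − 0.4 + 1.0 + 1.1 + 0.5 − 2.2)/10 = 0.0900
Numerator Σ_{t=1}^{8}(z_t−z̄)(z_{t+2}−z̄) = -18.3182
Denominator Σ(z_t−z̄)² = 32.9490
r_2 = -18.3182 / 32.9490 = -0.556

-0.556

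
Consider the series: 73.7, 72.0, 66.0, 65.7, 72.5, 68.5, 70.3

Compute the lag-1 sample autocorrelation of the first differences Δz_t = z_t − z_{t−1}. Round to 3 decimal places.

-0.261

First differences Δz: -1.7, -6.0, -0.3, 6.8, -4.0, 1.8
Mean of differences = -0.5667
Numerator Σ(Δz_t−Δz̄)(Δz_{t+1}−Δz̄) = -26.7444
Denominator Σ(Δz_t−Δz̄)² = 102.5333
r_1(Δz) = -26.7444 / 102.5333 = -0.261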